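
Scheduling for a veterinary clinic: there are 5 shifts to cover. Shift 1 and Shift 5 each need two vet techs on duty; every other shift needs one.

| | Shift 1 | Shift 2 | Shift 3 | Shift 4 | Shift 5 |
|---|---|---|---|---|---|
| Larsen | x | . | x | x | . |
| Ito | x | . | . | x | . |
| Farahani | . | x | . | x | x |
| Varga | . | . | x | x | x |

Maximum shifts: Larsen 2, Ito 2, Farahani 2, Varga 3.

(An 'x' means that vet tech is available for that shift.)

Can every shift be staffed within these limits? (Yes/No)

Shift 1 can only be covered by Larsen and Ito, so that assignment is forced.
Shift 2 can only be covered by Farahani, so that assignment is forced.
Shift 5 can only be covered by Farahani and Varga, so that assignment is forced.
One valid schedule: Shift 1→Larsen+Ito, Shift 2→Farahani, Shift 3→Larsen, Shift 4→Ito, Shift 5→Farahani+Varga.
Loads: Larsen 2/2, Ito 2/2, Farahani 2/2, Varga 1/3 — all within limits.

Yes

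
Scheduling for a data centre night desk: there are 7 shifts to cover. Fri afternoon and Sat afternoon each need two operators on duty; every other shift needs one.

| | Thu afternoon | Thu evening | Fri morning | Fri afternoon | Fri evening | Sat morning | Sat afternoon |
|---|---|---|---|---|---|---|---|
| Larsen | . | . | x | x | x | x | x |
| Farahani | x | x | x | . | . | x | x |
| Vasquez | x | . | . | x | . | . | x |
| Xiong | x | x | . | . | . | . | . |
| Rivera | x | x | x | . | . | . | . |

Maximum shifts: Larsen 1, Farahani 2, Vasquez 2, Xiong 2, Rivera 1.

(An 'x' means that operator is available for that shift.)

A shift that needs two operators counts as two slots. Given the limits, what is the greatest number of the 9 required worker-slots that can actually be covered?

8

Total capacity across all operators is 1+2+2+2+1 = 8, and 9 slots are needed, so at most 8 can be filled.
An assignment achieving 8: Thu afternoon→Xiong, Thu evening→Xiong, Fri morning→Rivera, Fri afternoon→Vasquez, Fri evening→Larsen, Sat morning→Farahani, Sat afternoon→Farahani+Vasquez.
Loads: Larsen 1/1, Farahani 2/2, Vasquez 2/2, Xiong 2/2, Rivera 1/1.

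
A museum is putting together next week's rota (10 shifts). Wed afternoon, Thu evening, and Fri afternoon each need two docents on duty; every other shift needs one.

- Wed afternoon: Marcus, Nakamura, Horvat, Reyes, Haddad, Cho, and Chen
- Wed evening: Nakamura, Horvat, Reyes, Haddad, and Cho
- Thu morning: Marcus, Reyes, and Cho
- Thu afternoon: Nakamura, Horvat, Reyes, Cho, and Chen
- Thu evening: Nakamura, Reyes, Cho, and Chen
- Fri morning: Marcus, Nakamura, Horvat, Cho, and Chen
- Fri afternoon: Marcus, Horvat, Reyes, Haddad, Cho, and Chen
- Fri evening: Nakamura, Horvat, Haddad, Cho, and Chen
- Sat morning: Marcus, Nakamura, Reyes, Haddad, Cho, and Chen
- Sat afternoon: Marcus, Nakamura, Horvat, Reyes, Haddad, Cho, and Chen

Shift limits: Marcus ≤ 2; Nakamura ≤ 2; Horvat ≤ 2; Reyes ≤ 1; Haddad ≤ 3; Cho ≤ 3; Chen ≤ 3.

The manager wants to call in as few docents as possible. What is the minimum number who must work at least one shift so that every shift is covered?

5

13 slots to fill and no one can take more than 3, so at least ⌈13/3⌉ = 5 docents are needed.
Marcus, Nakamura, Haddad, Cho, and Chen alone can cover everything: Wed afternoon→Cho+Chen, Wed evening→Nakamura, Thu morning→Marcus, Thu afternoon→Nakamura, Thu evening→Cho+Chen, Fri morning→Marcus, Fri afternoon→Cho+Chen, Fri evening→Haddad, Sat morning→Haddad, Sat afternoon→Haddad.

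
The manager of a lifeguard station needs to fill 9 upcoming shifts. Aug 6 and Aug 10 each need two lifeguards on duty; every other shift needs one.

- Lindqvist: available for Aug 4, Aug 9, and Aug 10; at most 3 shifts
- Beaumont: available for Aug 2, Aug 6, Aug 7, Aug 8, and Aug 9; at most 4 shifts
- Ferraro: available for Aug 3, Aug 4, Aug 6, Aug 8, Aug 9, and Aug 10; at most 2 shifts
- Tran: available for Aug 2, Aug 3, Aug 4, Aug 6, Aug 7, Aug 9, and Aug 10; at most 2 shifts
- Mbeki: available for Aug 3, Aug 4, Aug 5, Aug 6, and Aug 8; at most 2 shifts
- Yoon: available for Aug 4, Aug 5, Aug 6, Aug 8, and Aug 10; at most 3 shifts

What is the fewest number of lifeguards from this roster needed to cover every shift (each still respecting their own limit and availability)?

4

11 slots to fill and no one can take more than 4, so at least ⌈11/4⌉ = 3 lifeguards are needed.
Any 3 lifeguards together have capacity at most 4+3+3 = 10 < 11 slots, so 3 can never suffice.
Lindqvist, Beaumont, Ferraro, and Mbeki alone can cover everything: Aug 2→Beaumont, Aug 3→Ferraro, Aug 4→Lindqvist, Aug 5→Mbeki, Aug 6→Beaumont+Mbeki, Aug 7→Beaumont, Aug 8→Beaumont, Aug 9→Lindqvist, Aug 10→Lindqvist+Ferraro.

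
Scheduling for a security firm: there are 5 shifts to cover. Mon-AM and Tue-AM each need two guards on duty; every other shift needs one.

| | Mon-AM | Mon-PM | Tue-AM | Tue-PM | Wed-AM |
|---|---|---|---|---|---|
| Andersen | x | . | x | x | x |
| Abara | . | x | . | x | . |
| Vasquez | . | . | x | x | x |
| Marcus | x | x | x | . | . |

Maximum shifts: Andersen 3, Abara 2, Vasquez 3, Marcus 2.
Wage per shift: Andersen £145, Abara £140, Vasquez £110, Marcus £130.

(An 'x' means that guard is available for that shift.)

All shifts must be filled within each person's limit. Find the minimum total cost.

£875

Mon-AM can only be covered by Andersen and Marcus, so that assignment is forced.
Picking the cheapest available guard for each shift independently would cost £865, but that ignores the shift limits.
An optimal schedule: Mon-AM→Marcus+Andersen, Mon-PM→Abara, Tue-AM→Vasquez+Marcus, Tue-PM→Vasquez, Wed-AM→Vasquez.
Total: 130 + 145 + 140 + 110 + 130 + 110 + 110 = £875.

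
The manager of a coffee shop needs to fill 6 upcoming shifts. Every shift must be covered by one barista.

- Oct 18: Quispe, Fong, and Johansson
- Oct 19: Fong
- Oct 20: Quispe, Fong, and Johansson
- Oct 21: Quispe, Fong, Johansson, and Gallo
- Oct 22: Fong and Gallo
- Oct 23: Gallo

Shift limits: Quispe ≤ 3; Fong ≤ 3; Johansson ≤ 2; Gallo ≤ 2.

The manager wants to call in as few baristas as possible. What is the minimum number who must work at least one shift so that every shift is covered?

6 slots to fill and no one can take more than 3, so at least ⌈6/3⌉ = 2 baristas are needed.
No set of 2 baristas can cover every shift (each such set leaves at least one shift with no one available or exceeds a cap).
Quispe, Fong, and Gallo alone can cover everything: Oct 18→Quispe, Oct 19→Fong, Oct 20→Quispe, Oct 21→Quispe, Oct 22→Fong, Oct 23→Gallo.

3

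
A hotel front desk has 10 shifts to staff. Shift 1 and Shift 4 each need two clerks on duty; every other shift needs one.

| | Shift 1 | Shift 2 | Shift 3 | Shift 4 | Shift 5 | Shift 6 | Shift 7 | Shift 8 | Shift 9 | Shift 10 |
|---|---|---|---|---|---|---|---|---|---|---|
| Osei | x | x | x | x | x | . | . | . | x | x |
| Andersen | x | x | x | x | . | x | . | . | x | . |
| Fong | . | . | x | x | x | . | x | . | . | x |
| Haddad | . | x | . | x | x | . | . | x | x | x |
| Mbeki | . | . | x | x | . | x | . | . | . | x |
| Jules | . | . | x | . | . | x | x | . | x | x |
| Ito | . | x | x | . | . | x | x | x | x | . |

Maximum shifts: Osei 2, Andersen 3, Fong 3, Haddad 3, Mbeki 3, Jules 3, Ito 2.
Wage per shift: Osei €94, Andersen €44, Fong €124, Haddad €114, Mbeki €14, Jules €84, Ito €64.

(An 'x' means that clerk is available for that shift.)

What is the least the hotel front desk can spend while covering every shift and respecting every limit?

€658

Shift 1 can only be covered by Osei and Andersen, so that assignment is forced.
Picking the cheapest available clerk for each shift independently would cost €548, but that ignores the shift limits.
An optimal schedule: Shift 1→Andersen+Osei, Shift 2→Andersen, Shift 3→Jules, Shift 4→Mbeki+Andersen, Shift 5→Osei, Shift 6→Mbeki, Shift 7→Ito, Shift 8→Ito, Shift 9→Jules, Shift 10→Mbeki.
Total: 44 + 94 + 44 + 84 + 14 + 44 + 94 + 14 + 64 + 64 + 84 + 14 = €658.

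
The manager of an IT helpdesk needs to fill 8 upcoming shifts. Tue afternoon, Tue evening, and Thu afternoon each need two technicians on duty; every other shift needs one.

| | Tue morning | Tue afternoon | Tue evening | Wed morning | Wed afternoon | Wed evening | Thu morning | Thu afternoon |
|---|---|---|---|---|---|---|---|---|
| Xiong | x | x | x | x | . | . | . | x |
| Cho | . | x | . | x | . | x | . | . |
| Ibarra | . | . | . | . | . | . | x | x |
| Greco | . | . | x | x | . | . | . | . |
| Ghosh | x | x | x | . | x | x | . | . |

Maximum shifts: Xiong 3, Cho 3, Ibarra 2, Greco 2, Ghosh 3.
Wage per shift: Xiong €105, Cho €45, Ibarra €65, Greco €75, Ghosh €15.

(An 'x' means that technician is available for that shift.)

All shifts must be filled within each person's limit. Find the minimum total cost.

Wed afternoon can only be covered by Ghosh, so that assignment is forced.
Thu morning can only be covered by Ibarra, so that assignment is forced.
Thu afternoon can only be covered by Xiong and Ibarra, so that assignment is forced.
Picking the cheapest available technician for each shift independently would cost €475, but that ignores the shift limits.
An optimal schedule: Tue morning→Ghosh, Tue afternoon→Ghosh+Cho, Tue evening→Greco+Xiong, Wed morning→Cho, Wed afternoon→Ghosh, Wed evening→Cho, Thu morning→Ibarra, Thu afternoon→Ibarra+Xiong.
Total: 15 + 15 + 45 + 75 + 105 + 45 + 15 + 45 + 65 + 65 + 105 = €595.

€595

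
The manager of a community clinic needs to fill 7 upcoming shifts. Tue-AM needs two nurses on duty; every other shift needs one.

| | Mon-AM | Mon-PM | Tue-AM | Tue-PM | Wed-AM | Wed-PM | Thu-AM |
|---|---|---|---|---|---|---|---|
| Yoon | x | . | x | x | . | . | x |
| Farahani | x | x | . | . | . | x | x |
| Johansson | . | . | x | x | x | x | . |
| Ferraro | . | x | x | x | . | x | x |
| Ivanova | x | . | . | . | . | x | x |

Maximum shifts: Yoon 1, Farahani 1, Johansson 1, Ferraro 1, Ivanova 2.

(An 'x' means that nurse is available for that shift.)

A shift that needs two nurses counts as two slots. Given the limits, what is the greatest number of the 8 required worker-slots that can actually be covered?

6

Total capacity across all nurses is 1+1+1+1+2 = 6, and 8 slots are needed, so at most 6 can be filled.
An assignment achieving 6: Mon-AM→Yoon, Mon-PM→Farahani, Tue-AM→Ferraro, Wed-AM→Johansson, Wed-PM→Ivanova, Thu-AM→Ivanova.
Loads: Yoon 1/1, Farahani 1/1, Johansson 1/1, Ferraro 1/1, Ivanova 2/2.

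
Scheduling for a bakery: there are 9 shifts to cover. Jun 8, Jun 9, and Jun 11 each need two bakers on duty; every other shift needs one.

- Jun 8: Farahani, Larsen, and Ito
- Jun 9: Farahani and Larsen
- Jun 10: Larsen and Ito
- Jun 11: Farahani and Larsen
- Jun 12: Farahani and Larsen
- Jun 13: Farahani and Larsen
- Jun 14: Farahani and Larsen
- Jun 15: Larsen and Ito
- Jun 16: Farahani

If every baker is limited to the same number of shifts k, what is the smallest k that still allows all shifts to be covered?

With 3 bakers and 12 worker-slots to fill, someone must work at least ⌈12/3⌉ = 4 shifts, so k ≥ 4.
k = 4 is infeasible (exhaustive check).
k = 5 works: Jun 8→Larsen+Ito, Jun 9→Farahani+Larsen, Jun 10→Larsen, Jun 11→Farahani+Larsen, Jun 12→Farahani, Jun 13→Farahani, Jun 14→Larsen, Jun 15→Ito, Jun 16→Farahani.
Loads: Farahani 5, Larsen 5, Ito 2 — all ≤ 5.

5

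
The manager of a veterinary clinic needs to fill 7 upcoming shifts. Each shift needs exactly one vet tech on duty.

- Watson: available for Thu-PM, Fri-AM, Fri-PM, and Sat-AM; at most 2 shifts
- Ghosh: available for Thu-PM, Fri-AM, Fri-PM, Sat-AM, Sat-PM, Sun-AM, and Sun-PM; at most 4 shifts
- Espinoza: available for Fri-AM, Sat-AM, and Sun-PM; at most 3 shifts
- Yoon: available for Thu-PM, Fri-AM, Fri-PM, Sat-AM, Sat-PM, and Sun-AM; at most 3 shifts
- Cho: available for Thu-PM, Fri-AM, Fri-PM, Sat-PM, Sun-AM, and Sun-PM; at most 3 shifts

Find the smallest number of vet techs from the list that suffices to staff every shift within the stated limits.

7 slots to fill and no one can take more than 4, so at least ⌈7/4⌉ = 2 vet techs are needed.
Ghosh and Espinoza alone can cover everything: Thu-PM→Ghosh, Fri-AM→Espinoza, Fri-PM→Ghosh, Sat-AM→Espinoza, Sat-PM→Ghosh, Sun-AM→Ghosh, Sun-PM→Espinoza.

2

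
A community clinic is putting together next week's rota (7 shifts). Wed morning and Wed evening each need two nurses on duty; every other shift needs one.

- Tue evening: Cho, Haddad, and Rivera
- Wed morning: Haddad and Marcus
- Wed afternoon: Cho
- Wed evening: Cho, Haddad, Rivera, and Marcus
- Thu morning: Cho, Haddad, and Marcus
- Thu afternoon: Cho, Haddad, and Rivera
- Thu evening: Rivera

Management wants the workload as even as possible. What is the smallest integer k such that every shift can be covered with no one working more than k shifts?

With 4 nurses and 9 worker-slots to fill, someone must work at least ⌈9/4⌉ = 3 shifts, so k ≥ 3.
k = 3 works: Tue evening→Cho, Wed morning→Haddad+Marcus, Wed afternoon→Cho, Wed evening→Haddad+Rivera, Thu morning→Cho, Thu afternoon→Haddad, Thu evening→Rivera.
Loads: Cho 3, Haddad 3, Rivera 2, Marcus 1 — all ≤ 3.

3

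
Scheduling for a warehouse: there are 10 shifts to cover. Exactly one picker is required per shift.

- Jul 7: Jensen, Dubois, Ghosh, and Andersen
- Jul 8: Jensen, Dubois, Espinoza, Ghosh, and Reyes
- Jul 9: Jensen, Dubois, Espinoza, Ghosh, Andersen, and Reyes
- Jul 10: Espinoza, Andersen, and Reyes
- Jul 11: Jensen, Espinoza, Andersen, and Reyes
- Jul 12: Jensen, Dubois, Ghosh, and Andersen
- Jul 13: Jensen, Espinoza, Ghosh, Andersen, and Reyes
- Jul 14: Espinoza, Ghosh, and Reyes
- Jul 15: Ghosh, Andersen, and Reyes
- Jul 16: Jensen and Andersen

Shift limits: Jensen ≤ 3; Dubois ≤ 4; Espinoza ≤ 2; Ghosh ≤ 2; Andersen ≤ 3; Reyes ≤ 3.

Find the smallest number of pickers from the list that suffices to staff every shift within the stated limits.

3

10 slots to fill and no one can take more than 4, so at least ⌈10/4⌉ = 3 pickers are needed.
Jensen, Dubois, and Reyes alone can cover everything: Jul 7→Dubois, Jul 8→Dubois, Jul 9→Dubois, Jul 10→Reyes, Jul 11→Jensen, Jul 12→Dubois, Jul 13→Jensen, Jul 14→Reyes, Jul 15→Reyes, Jul 16→Jensen.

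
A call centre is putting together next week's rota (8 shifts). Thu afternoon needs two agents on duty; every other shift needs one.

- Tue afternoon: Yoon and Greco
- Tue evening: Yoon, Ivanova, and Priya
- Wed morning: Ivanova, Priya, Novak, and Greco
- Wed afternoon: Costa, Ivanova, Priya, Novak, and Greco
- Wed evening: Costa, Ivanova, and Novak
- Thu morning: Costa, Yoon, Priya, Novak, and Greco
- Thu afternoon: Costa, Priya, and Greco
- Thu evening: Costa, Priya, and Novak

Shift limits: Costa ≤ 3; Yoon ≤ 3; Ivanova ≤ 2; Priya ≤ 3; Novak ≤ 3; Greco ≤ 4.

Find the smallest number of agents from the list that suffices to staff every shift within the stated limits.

3

9 slots to fill and no one can take more than 4, so at least ⌈9/4⌉ = 3 agents are needed.
Costa, Yoon, and Priya alone can cover everything: Tue afternoon→Yoon, Tue evening→Yoon, Wed morning→Priya, Wed afternoon→Costa, Wed evening→Costa, Thu morning→Yoon, Thu afternoon→Costa+Priya, Thu evening→Priya.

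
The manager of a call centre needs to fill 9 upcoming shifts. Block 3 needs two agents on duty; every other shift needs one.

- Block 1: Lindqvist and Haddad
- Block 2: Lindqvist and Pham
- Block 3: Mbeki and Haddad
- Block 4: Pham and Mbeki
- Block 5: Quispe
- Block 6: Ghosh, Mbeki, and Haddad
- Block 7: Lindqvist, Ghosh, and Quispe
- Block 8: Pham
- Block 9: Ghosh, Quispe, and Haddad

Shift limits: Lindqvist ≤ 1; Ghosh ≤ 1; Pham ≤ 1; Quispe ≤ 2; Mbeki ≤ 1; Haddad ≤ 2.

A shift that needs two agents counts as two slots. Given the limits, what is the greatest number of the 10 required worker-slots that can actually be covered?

Total capacity across all agents is 1+1+1+2+1+2 = 8, and 10 slots are needed, so at most 8 can be filled.
An assignment achieving 8: Block 1→Lindqvist, Block 3→Mbeki+Haddad, Block 5→Quispe, Block 6→Ghosh, Block 7→Quispe, Block 8→Pham, Block 9→Haddad.
Loads: Lindqvist 1/1, Ghosh 1/1, Pham 1/1, Quispe 2/2, Mbeki 1/1, Haddad 2/2.

8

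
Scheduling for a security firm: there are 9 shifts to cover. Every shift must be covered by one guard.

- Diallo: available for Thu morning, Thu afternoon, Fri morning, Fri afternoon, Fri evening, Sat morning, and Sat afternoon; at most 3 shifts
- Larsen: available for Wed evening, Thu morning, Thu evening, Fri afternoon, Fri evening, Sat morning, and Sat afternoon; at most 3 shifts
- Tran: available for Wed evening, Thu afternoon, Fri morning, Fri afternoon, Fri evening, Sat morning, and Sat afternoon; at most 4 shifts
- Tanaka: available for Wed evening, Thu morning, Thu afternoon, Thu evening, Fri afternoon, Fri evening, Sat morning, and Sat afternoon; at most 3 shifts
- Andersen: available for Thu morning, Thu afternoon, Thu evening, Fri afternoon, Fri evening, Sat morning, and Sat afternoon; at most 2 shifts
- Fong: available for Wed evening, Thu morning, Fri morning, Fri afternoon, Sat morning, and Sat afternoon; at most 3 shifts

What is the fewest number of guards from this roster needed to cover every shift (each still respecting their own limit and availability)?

9 slots to fill and no one can take more than 4, so at least ⌈9/4⌉ = 3 guards are needed.
Diallo, Larsen, and Tran alone can cover everything: Wed evening→Larsen, Thu morning→Diallo, Thu afternoon→Diallo, Thu evening→Larsen, Fri morning→Diallo, Fri afternoon→Larsen, Fri evening→Tran, Sat morning→Tran, Sat afternoon→Tran.

3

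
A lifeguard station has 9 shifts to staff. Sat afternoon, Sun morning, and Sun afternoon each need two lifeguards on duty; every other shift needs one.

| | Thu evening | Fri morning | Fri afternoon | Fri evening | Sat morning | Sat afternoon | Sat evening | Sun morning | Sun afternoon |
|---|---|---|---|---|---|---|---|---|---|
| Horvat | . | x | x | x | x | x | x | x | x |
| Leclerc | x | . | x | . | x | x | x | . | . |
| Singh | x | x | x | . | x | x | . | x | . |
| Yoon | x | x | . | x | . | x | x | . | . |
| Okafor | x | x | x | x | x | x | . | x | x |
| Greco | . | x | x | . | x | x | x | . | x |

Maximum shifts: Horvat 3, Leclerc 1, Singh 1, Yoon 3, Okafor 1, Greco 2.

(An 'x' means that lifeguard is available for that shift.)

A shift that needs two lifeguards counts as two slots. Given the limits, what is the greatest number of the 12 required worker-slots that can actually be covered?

Total capacity across all lifeguards is 3+1+1+3+1+2 = 11, and 12 slots are needed, so at most 11 can be filled.
An assignment achieving 11: Thu evening→Leclerc, Fri morning→Yoon, Fri afternoon→Greco, Fri evening→Horvat, Sat morning→Greco, Sat afternoon→Yoon, Sat evening→Yoon, Sun morning→Horvat+Singh, Sun afternoon→Horvat+Okafor.
Loads: Horvat 3/3, Leclerc 1/1, Singh 1/1, Yoon 3/3, Okafor 1/1, Greco 2/2.

11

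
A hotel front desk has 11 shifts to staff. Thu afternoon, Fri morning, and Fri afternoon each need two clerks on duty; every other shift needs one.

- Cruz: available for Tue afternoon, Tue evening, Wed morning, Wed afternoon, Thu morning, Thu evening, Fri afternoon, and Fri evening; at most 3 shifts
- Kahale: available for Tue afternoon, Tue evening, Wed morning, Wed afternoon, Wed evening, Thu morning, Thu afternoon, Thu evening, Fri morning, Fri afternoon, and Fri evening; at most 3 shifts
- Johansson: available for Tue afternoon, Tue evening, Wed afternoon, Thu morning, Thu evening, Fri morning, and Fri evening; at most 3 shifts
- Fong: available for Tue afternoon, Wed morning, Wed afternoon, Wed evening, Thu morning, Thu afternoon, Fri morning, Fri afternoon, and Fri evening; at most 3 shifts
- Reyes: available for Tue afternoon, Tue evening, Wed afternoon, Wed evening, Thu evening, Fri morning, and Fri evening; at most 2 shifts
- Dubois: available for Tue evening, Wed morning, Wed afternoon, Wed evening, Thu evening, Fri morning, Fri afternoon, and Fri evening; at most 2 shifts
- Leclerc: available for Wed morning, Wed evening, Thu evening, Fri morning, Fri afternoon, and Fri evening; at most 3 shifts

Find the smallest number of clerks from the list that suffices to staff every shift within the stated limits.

14 slots to fill and no one can take more than 3, so at least ⌈14/3⌉ = 5 clerks are needed.
Cruz, Kahale, Johansson, Fong, and Reyes alone can cover everything: Tue afternoon→Johansson, Tue evening→Cruz, Wed morning→Cruz, Wed afternoon→Fong, Wed evening→Kahale, Thu morning→Johansson, Thu afternoon→Kahale+Fong, Thu evening→Johansson, Fri morning→Fong+Reyes, Fri afternoon→Cruz+Kahale, Fri evening→Reyes.

5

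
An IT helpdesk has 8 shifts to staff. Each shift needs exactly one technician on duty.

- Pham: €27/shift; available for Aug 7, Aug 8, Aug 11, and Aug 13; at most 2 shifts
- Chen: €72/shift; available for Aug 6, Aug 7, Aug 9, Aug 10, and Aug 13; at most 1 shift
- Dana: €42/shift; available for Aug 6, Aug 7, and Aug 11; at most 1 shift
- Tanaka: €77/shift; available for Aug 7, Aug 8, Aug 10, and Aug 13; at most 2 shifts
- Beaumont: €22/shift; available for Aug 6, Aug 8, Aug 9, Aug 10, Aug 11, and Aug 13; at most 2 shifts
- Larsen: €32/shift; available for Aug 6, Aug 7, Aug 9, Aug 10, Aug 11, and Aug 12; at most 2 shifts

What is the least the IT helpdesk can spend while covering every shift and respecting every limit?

€276

Aug 12 can only be covered by Larsen, so that assignment is forced.
Picking the cheapest available technician for each shift independently would cost €191, but that ignores the shift limits.
An optimal schedule: Aug 6→Larsen, Aug 7→Dana, Aug 8→Beaumont, Aug 9→Beaumont, Aug 10→Chen, Aug 11→Pham, Aug 12→Larsen, Aug 13→Pham.
Total: 32 + 42 + 22 + 22 + 72 + 27 + 32 + 27 = €276.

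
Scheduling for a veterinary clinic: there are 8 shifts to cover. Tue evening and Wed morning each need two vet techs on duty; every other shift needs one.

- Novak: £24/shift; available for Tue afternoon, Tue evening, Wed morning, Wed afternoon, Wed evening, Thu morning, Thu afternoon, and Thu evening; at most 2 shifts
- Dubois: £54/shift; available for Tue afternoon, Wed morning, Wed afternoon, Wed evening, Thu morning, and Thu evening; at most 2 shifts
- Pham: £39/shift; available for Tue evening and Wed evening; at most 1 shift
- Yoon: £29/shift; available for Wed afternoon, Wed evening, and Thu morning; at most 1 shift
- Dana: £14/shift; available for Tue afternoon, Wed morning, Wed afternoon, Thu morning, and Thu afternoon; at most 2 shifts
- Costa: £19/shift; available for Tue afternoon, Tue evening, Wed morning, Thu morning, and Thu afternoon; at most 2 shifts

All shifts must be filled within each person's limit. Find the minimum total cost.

£290

Picking the cheapest available vet tech for each shift independently would cost £180, but that ignores the shift limits.
An optimal schedule: Tue afternoon→Dubois, Tue evening→Novak+Pham, Wed morning→Dana+Costa, Wed afternoon→Dubois, Wed evening→Yoon, Thu morning→Costa, Thu afternoon→Dana, Thu evening→Novak.
Total: 54 + 24 + 39 + 14 + 19 + 54 + 29 + 19 + 14 + 24 = £290.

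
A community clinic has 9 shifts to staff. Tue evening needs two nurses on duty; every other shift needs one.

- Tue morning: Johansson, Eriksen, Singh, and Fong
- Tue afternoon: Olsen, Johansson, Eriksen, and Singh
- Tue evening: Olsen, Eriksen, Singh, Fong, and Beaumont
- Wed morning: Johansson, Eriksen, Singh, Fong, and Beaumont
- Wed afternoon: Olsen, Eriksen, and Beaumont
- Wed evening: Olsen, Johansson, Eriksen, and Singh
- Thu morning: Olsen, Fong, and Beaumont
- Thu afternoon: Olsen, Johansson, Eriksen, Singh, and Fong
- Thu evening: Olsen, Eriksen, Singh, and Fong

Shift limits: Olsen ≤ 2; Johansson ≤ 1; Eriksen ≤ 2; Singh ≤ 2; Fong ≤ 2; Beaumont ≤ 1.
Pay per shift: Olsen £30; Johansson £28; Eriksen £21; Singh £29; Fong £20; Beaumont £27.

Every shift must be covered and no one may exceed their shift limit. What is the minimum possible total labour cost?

£255

Picking the cheapest available nurse for each shift independently would cost £204, but that ignores the shift limits.
An optimal schedule: Tue morning→Johansson, Tue afternoon→Eriksen, Tue evening→Fong+Beaumont, Wed morning→Singh, Wed afternoon→Olsen, Wed evening→Eriksen, Thu morning→Olsen, Thu afternoon→Fong, Thu evening→Singh.
Total: 28 + 21 + 20 + 27 + 29 + 30 + 21 + 30 + 20 + 29 = £255.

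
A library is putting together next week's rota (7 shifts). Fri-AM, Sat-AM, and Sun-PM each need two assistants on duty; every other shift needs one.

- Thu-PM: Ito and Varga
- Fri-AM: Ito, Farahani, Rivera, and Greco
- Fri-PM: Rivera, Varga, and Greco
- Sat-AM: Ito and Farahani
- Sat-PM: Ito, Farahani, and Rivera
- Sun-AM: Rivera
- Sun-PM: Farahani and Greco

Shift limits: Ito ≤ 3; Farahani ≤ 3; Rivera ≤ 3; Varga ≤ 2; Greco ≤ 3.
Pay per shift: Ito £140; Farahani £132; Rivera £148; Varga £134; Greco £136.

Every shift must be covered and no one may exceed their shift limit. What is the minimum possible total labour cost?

£1364

Sat-AM can only be covered by Ito and Farahani, so that assignment is forced.
Sun-AM can only be covered by Rivera, so that assignment is forced.
Sun-PM can only be covered by Farahani and Greco, so that assignment is forced.
Picking the cheapest available assistant for each shift independently would cost £1356, but that ignores the shift limits.
An optimal schedule: Thu-PM→Varga, Fri-AM→Greco+Ito, Fri-PM→Varga, Sat-AM→Farahani+Ito, Sat-PM→Farahani, Sun-AM→Rivera, Sun-PM→Farahani+Greco.
Total: 134 + 136 + 140 + 134 + 132 + 140 + 132 + 148 + 132 + 136 = £1364.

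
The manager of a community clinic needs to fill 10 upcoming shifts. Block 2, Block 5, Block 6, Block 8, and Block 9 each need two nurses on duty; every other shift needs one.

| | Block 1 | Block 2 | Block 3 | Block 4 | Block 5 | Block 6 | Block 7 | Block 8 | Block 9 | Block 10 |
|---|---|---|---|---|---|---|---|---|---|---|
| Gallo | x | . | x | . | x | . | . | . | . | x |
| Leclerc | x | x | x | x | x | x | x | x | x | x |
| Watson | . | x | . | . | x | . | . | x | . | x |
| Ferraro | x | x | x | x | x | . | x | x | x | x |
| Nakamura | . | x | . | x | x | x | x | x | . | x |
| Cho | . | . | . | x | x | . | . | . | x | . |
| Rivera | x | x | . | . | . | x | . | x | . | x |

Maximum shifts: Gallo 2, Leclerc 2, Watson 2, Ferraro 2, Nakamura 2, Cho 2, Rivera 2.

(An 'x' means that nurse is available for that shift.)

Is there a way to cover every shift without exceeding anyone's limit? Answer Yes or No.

Total capacity is 2+2+2+2+2+2+2 = 14 but 15 worker-slots are needed — infeasible.

No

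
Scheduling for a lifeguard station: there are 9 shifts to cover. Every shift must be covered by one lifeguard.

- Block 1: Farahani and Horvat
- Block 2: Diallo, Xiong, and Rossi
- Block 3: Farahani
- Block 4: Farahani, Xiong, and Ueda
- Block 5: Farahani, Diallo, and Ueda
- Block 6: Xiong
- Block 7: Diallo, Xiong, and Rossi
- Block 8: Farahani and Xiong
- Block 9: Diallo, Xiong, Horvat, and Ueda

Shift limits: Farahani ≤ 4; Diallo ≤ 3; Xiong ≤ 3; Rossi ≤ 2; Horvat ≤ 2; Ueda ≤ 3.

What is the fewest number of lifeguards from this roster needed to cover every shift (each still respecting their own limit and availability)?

9 slots to fill and no one can take more than 4, so at least ⌈9/4⌉ = 3 lifeguards are needed.
Farahani, Diallo, and Xiong alone can cover everything: Block 1→Farahani, Block 2→Diallo, Block 3→Farahani, Block 4→Farahani, Block 5→Farahani, Block 6→Xiong, Block 7→Diallo, Block 8→Xiong, Block 9→Diallo.

3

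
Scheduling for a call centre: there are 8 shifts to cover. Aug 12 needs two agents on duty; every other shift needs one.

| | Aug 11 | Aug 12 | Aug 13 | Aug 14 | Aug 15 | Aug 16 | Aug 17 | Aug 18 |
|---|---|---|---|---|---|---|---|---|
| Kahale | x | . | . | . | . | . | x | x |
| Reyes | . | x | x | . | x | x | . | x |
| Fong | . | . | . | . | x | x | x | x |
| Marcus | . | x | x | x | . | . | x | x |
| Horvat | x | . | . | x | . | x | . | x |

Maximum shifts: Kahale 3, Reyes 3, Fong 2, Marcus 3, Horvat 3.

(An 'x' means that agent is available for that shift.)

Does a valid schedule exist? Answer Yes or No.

Aug 12 can only be covered by Reyes and Marcus, so that assignment is forced.
One valid schedule: Aug 11→Kahale, Aug 12→Reyes+Marcus, Aug 13→Reyes, Aug 14→Marcus, Aug 15→Reyes, Aug 16→Fong, Aug 17→Kahale, Aug 18→Kahale.
Loads: Kahale 3/3, Reyes 3/3, Fong 1/2, Marcus 2/3, Horvat 0/3 — all within limits.

Yes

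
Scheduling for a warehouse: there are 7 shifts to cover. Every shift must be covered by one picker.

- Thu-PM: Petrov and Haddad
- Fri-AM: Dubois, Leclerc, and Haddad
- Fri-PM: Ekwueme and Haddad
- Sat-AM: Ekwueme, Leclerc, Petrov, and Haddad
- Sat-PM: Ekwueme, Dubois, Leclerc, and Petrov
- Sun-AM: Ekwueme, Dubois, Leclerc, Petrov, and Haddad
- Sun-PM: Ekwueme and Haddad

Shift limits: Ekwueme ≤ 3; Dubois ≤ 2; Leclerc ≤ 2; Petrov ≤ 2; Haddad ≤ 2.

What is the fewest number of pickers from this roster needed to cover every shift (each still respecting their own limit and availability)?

7 slots to fill and no one can take more than 3, so at least ⌈7/3⌉ = 3 pickers are needed.
Ekwueme, Dubois, and Petrov alone can cover everything: Thu-PM→Petrov, Fri-AM→Dubois, Fri-PM→Ekwueme, Sat-AM→Ekwueme, Sat-PM→Dubois, Sun-AM→Petrov, Sun-PM→Ekwueme.

3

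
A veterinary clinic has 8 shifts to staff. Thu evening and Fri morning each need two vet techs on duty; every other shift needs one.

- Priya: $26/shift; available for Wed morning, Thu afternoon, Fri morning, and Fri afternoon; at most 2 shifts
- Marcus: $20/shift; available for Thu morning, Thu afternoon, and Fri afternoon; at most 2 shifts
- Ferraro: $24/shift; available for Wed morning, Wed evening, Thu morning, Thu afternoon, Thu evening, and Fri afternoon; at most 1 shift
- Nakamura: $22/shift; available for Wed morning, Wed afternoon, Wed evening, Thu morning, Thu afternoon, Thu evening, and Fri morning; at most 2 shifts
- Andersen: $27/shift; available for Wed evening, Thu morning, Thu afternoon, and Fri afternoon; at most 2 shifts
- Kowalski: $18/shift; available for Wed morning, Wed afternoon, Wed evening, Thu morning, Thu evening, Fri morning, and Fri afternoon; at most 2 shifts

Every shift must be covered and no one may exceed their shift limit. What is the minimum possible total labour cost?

Picking the cheapest available vet tech for each shift independently would cost $190, but that ignores the shift limits.
An optimal schedule: Wed morning→Ferraro, Wed afternoon→Kowalski, Wed evening→Andersen, Thu morning→Marcus, Thu afternoon→Marcus, Thu evening→Kowalski+Nakamura, Fri morning→Nakamura+Priya, Fri afternoon→Priya.
Total: 24 + 18 + 27 + 20 + 20 + 18 + 22 + 22 + 26 + 26 = $223.

$223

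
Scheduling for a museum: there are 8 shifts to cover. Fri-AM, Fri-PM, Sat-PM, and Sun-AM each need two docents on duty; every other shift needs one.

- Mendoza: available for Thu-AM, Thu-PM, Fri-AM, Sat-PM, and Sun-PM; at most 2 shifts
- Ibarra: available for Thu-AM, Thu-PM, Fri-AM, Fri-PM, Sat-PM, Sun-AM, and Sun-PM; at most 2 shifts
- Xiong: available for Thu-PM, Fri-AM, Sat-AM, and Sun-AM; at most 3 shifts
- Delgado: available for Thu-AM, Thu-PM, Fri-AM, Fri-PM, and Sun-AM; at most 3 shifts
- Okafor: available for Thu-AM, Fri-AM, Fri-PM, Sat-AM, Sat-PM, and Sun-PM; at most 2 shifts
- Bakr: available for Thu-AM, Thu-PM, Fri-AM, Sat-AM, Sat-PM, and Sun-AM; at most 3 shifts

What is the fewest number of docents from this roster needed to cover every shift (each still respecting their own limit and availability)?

12 slots to fill and no one can take more than 3, so at least ⌈12/3⌉ = 4 docents are needed.
Any 4 docents together have capacity at most 3+3+3+2 = 11 < 12 slots, so 4 can never suffice.
Mendoza, Ibarra, Xiong, Delgado, and Okafor alone can cover everything: Thu-AM→Okafor, Thu-PM→Xiong, Fri-AM→Delgado+Okafor, Fri-PM→Ibarra+Delgado, Sat-AM→Xiong, Sat-PM→Mendoza+Ibarra, Sun-AM→Xiong+Delgado, Sun-PM→Mendoza.

5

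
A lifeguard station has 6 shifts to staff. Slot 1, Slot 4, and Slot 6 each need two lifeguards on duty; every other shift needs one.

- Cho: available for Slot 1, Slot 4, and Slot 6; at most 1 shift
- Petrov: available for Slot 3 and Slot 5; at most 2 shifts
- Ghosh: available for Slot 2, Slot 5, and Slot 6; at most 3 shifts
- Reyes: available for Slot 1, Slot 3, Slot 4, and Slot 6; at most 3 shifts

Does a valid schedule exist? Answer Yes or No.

Total capacity is 9 and 9 slots are needed, so capacity alone doesn't rule it out.
Shifts {Slot 1, Slot 4} need 4 worker-slots in total, but the lifeguards available for any of those shifts (Cho and Reyes) can supply at most 3 among them. So no valid schedule exists.

No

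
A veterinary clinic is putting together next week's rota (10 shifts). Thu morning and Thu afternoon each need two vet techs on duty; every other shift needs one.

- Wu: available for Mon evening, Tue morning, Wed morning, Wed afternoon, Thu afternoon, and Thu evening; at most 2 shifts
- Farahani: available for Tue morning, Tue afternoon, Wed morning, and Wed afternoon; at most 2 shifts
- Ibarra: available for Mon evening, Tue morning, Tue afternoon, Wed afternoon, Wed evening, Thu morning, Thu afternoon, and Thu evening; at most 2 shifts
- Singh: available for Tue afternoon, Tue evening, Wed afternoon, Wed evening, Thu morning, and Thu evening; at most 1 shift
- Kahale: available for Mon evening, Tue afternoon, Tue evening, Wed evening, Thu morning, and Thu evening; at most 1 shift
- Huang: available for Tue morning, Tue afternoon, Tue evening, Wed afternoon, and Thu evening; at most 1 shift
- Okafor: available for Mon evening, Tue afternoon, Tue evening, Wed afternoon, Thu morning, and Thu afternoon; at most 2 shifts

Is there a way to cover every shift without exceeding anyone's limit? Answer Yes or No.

No

Total capacity is 2+2+2+1+1+1+2 = 11 but 12 worker-slots are needed — infeasible.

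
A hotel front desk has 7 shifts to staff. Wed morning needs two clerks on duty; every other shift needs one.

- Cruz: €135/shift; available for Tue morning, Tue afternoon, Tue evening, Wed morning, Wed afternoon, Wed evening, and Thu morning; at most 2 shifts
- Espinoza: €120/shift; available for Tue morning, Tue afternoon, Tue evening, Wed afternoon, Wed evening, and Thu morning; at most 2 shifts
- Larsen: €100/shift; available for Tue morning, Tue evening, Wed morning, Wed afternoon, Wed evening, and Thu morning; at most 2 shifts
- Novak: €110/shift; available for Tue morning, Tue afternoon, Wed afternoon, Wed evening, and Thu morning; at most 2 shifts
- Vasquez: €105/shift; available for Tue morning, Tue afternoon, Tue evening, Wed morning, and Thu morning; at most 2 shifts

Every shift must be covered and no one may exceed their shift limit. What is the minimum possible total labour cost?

€870

Picking the cheapest available clerk for each shift independently would cost €810, but that ignores the shift limits.
An optimal schedule: Tue morning→Espinoza, Tue afternoon→Vasquez, Tue evening→Larsen, Wed morning→Larsen+Vasquez, Wed afternoon→Novak, Wed evening→Novak, Thu morning→Espinoza.
Total: 120 + 105 + 100 + 100 + 105 + 110 + 110 + 120 = €870.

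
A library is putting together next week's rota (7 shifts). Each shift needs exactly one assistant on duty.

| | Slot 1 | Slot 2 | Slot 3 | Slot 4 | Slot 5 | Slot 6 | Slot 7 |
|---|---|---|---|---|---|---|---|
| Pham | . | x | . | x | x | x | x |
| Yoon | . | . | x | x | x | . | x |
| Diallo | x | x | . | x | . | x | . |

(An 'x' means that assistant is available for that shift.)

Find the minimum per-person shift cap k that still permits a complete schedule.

With 3 assistants and 7 worker-slots to fill, someone must work at least ⌈7/3⌉ = 3 shifts, so k ≥ 3.
k = 3 works: Slot 1→Diallo, Slot 2→Pham, Slot 3→Yoon, Slot 4→Yoon, Slot 5→Pham, Slot 6→Pham, Slot 7→Yoon.
Loads: Pham 3, Yoon 3, Diallo 1 — all ≤ 3.

3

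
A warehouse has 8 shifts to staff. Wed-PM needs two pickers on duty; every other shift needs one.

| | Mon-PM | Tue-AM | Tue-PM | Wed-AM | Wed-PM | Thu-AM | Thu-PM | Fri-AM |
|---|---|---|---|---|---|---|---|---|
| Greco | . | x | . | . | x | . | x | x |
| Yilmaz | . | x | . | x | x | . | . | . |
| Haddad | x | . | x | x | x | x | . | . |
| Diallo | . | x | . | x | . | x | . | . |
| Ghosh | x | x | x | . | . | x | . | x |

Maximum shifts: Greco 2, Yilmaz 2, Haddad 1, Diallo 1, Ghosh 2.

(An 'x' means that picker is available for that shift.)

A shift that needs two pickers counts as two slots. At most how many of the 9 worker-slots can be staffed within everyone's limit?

Total capacity across all pickers is 2+2+1+1+2 = 8, and 9 slots are needed, so at most 8 can be filled.
An assignment achieving 8: Mon-PM→Haddad, Tue-AM→Ghosh, Tue-PM→Ghosh, Wed-AM→Yilmaz, Wed-PM→Yilmaz, Thu-AM→Diallo, Thu-PM→Greco, Fri-AM→Greco.
Loads: Greco 2/2, Yilmaz 2/2, Haddad 1/1, Diallo 1/1, Ghosh 2/2.

8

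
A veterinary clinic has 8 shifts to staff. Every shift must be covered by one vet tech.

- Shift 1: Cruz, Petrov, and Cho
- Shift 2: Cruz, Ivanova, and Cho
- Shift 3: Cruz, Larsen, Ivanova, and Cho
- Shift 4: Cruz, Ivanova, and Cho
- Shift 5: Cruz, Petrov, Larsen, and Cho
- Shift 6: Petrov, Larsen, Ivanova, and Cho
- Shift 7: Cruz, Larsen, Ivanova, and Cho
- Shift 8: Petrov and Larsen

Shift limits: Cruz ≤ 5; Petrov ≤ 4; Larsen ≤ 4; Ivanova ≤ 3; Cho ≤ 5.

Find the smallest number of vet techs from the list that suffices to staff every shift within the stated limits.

2

8 slots to fill and no one can take more than 5, so at least ⌈8/5⌉ = 2 vet techs are needed.
Cruz and Petrov alone can cover everything: Shift 1→Cruz, Shift 2→Cruz, Shift 3→Cruz, Shift 4→Cruz, Shift 5→Petrov, Shift 6→Petrov, Shift 7→Cruz, Shift 8→Petrov.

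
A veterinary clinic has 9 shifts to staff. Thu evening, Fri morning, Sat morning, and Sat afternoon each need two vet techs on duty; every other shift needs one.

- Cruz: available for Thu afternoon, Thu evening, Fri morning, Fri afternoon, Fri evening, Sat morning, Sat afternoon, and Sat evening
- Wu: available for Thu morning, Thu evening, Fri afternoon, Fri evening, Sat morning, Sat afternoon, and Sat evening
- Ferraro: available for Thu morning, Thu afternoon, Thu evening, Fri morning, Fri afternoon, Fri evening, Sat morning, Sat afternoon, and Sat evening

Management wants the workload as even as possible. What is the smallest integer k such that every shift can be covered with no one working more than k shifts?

With 3 vet techs and 13 worker-slots to fill, someone must work at least ⌈13/3⌉ = 5 shifts, so k ≥ 5.
k = 5 works: Thu morning→Wu, Thu afternoon→Cruz, Thu evening→Cruz+Wu, Fri morning→Cruz+Ferraro, Fri afternoon→Cruz, Fri evening→Cruz, Sat morning→Wu+Ferraro, Sat afternoon→Wu+Ferraro, Sat evening→Wu.
Loads: Cruz 5, Wu 5, Ferraro 3 — all ≤ 5.

5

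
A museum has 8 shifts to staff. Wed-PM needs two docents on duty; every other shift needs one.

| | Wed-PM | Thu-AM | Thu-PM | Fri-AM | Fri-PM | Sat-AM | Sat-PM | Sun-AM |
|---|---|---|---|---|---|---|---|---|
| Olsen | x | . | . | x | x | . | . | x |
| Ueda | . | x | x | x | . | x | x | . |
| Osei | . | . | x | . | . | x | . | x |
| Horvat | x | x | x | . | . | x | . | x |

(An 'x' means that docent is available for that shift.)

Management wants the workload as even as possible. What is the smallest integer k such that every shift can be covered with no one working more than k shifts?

With 4 docents and 9 worker-slots to fill, someone must work at least ⌈9/4⌉ = 3 shifts, so k ≥ 3.
k = 3 works: Wed-PM→Olsen+Horvat, Thu-AM→Ueda, Thu-PM→Ueda, Fri-AM→Olsen, Fri-PM→Olsen, Sat-AM→Osei, Sat-PM→Ueda, Sun-AM→Osei.
Loads: Olsen 3, Ueda 3, Osei 2, Horvat 1 — all ≤ 3.

3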